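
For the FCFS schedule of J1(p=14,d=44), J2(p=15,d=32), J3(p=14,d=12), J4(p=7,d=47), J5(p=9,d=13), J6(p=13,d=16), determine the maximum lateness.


Lateness per job (L = C - d):
  J1: C=14, d=44, L=-30
  J2: C=29, d=32, L=-3
  J3: C=43, d=12, L=31
  J4: C=50, d=47, L=3
  J5: C=59, d=13, L=46
  J6: C=72, d=16, L=56
Lmax = max(-30, -3, 31, 3, 46, 56)
= 56


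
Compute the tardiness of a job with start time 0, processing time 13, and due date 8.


Completion = start + processing = 0 + 13 = 13
Tardiness = max(0, C - d) = max(0, 13 - 8)
= max(0, 5)
= 5


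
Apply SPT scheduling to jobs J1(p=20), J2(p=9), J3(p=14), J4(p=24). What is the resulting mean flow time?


SPT order: J2 → J3 → J1 → J4
Completion times:
  J2: C=9
  J3: C=23
  J1: C=43
  J4: C=67
Sum = 142, n = 4
Mean flow = 142/4
= 35.50


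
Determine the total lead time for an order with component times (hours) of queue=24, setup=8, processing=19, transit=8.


Lead time = queue + setup + processing + transit
= 24 + 8 + 19 + 8
= 59 hours


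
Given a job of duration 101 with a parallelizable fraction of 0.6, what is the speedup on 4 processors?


Amdahl's law: T_p = T × ((1-p) + p/N)
= 101 × ((1-0.6) + 0.6/4)
= 101 × (0.40 + 0.1500)
= 101 × 0.5500
= 55.55
Speedup = 101/55.55
= 1.82×


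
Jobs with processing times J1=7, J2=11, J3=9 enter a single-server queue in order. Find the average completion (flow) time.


Completion times:
  J1: completes at 7
  J2: completes at 18
  J3: completes at 27
Sum = 52
Average = 52/3
= 17.33


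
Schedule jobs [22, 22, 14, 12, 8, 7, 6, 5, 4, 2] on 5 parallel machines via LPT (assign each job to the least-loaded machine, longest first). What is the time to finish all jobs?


Jobs (LPT sorted): [22, 22, 14, 12, 8, 7, 6, 5, 4, 2]
Machines: 5
  J=22 → Machine 1 (load: 0+22=22)
  J=22 → Machine 2 (load: 0+22=22)
  J=14 → Machine 3 (load: 0+14=14)
  J=12 → Machine 4 (load: 0+12=12)
  J=8 → Machine 5 (load: 0+8=8)
  J=7 → Machine 5 (load: 8+7=15)
  J=6 → Machine 4 (load: 12+6=18)
  J=5 → Machine 3 (load: 14+5=19)
  J=4 → Machine 5 (load: 15+4=19)
  J=2 → Machine 4 (load: 18+2=20)
Machine loads: [22, 22, 19, 20, 19]
Makespan = max = 22 time units


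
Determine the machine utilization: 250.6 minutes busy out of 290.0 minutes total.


Utilization = busy / total × 100
= 250.6 / 290.0 × 100
= 86.4%


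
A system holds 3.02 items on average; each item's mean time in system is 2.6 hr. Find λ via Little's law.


Little's law: L = λW → λ = L / W
= 3.02 / 2.6
= 1.16 per hour


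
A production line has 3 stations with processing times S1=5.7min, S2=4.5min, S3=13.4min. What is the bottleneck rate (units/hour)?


Bottleneck = longest station time
Station times: [5.7, 4.5, 13.4]
Max = 13.4 min
Rate = 60 / 13.4
= 4.48 units/hour (bottleneck: 13.4min)


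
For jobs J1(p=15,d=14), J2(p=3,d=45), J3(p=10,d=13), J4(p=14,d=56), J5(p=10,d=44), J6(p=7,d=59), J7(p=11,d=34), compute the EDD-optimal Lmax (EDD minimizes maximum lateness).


EDD order: J3 → J1 → J7 → J5 → J2 → J4 → J6
Completion and lateness:
  J3: C=10, d=13, L=10-13=-3
  J1: C=25, d=14, L=25-14=11
  J7: C=36, d=34, L=36-34=2
  J5: C=46, d=44, L=46-44=2
  J2: C=49, d=45, L=49-45=4
  J4: C=63, d=56, L=63-56=7
  J6: C=70, d=59, L=70-59=11
Lmax = max(-3, 11, 2, 2, 4, 7, 11)
= 11


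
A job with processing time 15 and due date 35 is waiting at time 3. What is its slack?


Slack = due - current_time - processing
= 35 - 3 - 15
= 17


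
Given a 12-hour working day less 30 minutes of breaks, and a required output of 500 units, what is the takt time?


Available = 12×60 - 30 = 690 min
Takt time = 690 / 500
= 1.38 min/unit


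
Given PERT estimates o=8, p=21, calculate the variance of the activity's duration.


σ² = ((p - o) / 6)² = (p - o)² / 36
= (21 - 8)² / 36
= 13² / 36
= 169 / 36
= 4.6944


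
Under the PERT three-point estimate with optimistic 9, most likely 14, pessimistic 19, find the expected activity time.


te = (o + 4m + p) / 6
= (9 + 4×14 + 19) / 6
= (9 + 56 + 19) / 6
= 84 / 6
= 14.00


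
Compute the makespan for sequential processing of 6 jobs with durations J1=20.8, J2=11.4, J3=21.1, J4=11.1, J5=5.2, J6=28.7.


Sequential makespan: sum all processing times
= 20.8 + 11.4 + 21.1 + 11.1 + 5.2 + 28.7
= 98.3 time units


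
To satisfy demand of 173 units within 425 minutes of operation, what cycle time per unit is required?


Cycle time = available time / demand
= 425 / 173
= 2.46 min/unit


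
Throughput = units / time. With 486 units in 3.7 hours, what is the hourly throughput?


Throughput = units / time
= 486 / 3.7
= 131.4 units/hour


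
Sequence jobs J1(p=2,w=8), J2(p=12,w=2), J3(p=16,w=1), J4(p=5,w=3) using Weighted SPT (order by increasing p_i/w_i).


WSPT (Smith's rule): sort by p/w ascending
  J1: p/w = 2/8 = 0.250
  J4: p/w = 5/3 = 1.667
  J2: p/w = 12/2 = 6.000
  J3: p/w = 16/1 = 16.000
Order: J1 → J4 → J2 → J3


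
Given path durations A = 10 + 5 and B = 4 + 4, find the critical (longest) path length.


Path A: 10 + 5 = 15
Path B: 4 + 4 = 8
Critical path = longest = max(15, 8)
= 15 (Path A)


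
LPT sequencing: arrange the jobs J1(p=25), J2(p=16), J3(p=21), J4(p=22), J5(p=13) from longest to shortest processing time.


LPT: sort by longest processing time first
  J1: p=25
  J4: p=22
  J3: p=21
  J2: p=16
  J5: p=13
Order: J1 → J4 → J3 → J2 → J5


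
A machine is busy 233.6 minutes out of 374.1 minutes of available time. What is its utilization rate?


Utilization = busy / total × 100
= 233.6 / 374.1 × 100
= 62.4%


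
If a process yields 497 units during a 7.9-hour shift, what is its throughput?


Throughput = units / time
= 497 / 7.9
= 62.9 units/hour


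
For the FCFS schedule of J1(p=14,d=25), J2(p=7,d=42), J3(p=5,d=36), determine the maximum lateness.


Lateness per job (L = C - d):
  J1: C=14, d=25, L=-11
  J2: C=21, d=42, L=-21
  J3: C=26, d=36, L=-10
Lmax = max(-11, -21, -10)
= -10


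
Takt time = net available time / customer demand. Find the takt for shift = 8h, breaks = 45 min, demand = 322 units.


Available = 8×60 - 45 = 435 min
Takt time = 435 / 322
= 1.35 min/unit


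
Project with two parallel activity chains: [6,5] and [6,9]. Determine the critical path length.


Path A: 6 + 5 = 11
Path B: 6 + 9 = 15
Critical path = longest = max(11, 15)
= 15 (Path B)


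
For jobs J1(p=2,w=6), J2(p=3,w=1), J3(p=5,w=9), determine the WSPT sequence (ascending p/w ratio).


WSPT (Smith's rule): sort by p/w ascending
  J1: p/w = 2/6 = 0.333
  J3: p/w = 5/9 = 0.556
  J2: p/w = 3/1 = 3.000
Order: J1 → J3 → J2


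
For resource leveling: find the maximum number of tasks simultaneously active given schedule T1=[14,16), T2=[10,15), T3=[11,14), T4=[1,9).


Check each time point for overlaps:
  t=11: 2 tasks active (T2, T3)
Max concurrent = 2


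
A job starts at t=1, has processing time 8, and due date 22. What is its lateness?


Completion = 1 + 8 = 9
Lateness = C - d = 9 - 22
= -13


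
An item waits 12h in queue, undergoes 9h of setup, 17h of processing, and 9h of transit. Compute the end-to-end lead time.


Lead time = queue + setup + processing + transit
= 12 + 9 + 17 + 9
= 47 hours


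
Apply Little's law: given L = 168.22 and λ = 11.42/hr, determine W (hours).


Little's law: L = λW → W = L / λ
= 168.22 / 11.42
= 14.73 hours


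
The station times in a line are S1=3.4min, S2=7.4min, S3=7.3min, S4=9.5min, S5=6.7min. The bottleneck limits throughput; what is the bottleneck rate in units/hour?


Bottleneck = longest station time
Station times: [3.4, 7.4, 7.3, 9.5, 6.7]
Max = 9.5 min
Rate = 60 / 9.5
= 6.32 units/hour (bottleneck: 9.5min)


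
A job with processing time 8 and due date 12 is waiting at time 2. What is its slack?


Slack = due - current_time - processing
= 12 - 2 - 8
= 2


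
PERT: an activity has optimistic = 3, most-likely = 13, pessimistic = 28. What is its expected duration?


te = (o + 4m + p) / 6
= (3 + 4×13 + 28) / 6
= (3 + 52 + 28) / 6
= 83 / 6
= 13.83


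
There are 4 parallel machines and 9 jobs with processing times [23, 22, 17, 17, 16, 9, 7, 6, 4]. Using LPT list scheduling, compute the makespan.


Jobs (LPT sorted): [23, 22, 17, 17, 16, 9, 7, 6, 4]
Machines: 4
  J=23 → Machine 1 (load: 0+23=23)
  J=22 → Machine 2 (load: 0+22=22)
  J=17 → Machine 3 (load: 0+17=17)
  J=17 → Machine 4 (load: 0+17=17)
  J=16 → Machine 3 (load: 17+16=33)
  J=9 → Machine 4 (load: 17+9=26)
  J=7 → Machine 2 (load: 22+7=29)
  J=6 → Machine 1 (load: 23+6=29)
  J=4 → Machine 4 (load: 26+4=30)
Machine loads: [29, 29, 33, 30]
Makespan = max = 33 time units


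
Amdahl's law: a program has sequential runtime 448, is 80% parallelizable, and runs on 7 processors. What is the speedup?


Amdahl's law: T_p = T × ((1-p) + p/N)
= 448 × ((1-0.8) + 0.8/7)
= 448 × (0.20 + 0.1143)
= 448 × 0.3143
= 140.80
Speedup = 448/140.80
= 3.18×


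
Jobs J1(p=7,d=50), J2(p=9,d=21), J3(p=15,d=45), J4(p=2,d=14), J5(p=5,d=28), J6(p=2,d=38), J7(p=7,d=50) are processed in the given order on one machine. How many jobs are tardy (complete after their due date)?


Completion vs due date:
  J1: C=7, d=50 → on time
  J2: C=16, d=21 → on time
  J3: C=31, d=45 → on time
  J4: C=33, d=14 → TARDY
  J5: C=38, d=28 → TARDY
  J6: C=40, d=38 → TARDY
  J7: C=47, d=50 → on time
Tardy jobs: J4, J5, J6
Count = 3


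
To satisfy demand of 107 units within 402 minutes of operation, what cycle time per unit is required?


Cycle time = available time / demand
= 402 / 107
= 3.76 min/unit


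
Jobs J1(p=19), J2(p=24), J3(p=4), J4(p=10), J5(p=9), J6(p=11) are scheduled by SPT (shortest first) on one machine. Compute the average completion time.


SPT order: J3 → J5 → J4 → J6 → J1 → J2
Completion times:
  J3: C=4
  J5: C=13
  J4: C=23
  J6: C=34
  J1: C=53
  J2: C=77
Sum = 204, n = 6
Mean flow = 204/6
= 34.00


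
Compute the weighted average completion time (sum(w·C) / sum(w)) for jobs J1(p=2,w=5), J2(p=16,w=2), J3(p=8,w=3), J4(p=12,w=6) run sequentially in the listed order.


Completion times:
  J1: C=2, w×C=5×2=10
  J2: C=18, w×C=2×18=36
  J3: C=26, w×C=3×26=78
  J4: C=38, w×C=6×38=228
Sum w×C = 352
Sum w = 16
Weighted avg = 352/16
= 22.00


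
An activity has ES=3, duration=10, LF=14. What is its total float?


EF = ES + duration = 3 + 10 = 13
LS = LF - duration = 14 - 10 = 4
Total Float = LF - EF = 14 - 13
(or LS - ES = 4 - 3)
= 1


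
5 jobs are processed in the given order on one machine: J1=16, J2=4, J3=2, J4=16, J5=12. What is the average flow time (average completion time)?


Completion times:
  J1: completes at 16
  J2: completes at 20
  J3: completes at 22
  J4: completes at 38
  J5: completes at 50
Sum = 146
Average = 146/5
= 29.20


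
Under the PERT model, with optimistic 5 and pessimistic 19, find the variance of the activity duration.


σ² = ((p - o) / 6)² = (p - o)² / 36
= (19 - 5)² / 36
= 14² / 36
= 196 / 36
= 5.4444


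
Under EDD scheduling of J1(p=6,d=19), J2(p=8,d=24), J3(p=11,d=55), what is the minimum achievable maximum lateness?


EDD order: J1 → J2 → J3
Completion and lateness:
  J1: C=6, d=19, L=6-19=-13
  J2: C=14, d=24, L=14-24=-10
  J3: C=25, d=55, L=25-55=-30
Lmax = max(-13, -10, -30)
= -10


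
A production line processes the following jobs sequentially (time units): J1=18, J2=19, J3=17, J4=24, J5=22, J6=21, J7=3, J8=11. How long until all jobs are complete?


Sequential makespan: sum all processing times
= 18 + 19 + 17 + 24 + 22 + 21 + 3 + 11
= 135 time units


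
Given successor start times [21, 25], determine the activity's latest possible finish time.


LF = min of all successor start times
Successors start at: [21, 25]
LF = min(21, 25)
= 21


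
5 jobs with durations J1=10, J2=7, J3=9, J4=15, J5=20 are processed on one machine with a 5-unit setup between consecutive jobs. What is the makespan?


Makespan = Σ processing + (n-1) × setup
= (10 + 7 + 9 + 15 + 20) + (5-1)×5
= 61 + 20
= 81 time units


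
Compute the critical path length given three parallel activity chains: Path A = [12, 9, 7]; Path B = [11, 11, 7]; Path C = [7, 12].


Path A: 12 + 9 + 7 = 28
Path B: 11 + 11 + 7 = 29
Path C: 7 + 12 = 19
Critical path = longest = max(28, 29, 19)
= 29 (Path B)


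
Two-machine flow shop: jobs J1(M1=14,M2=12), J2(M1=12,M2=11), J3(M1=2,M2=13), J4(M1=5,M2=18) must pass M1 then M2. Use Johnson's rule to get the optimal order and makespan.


Johnson's rule:
Group 1 (M1≤M2, sort by M1): ['J3', 'J4']
Group 2 (M1>M2, sort desc M2): ['J1', 'J2']
Sequence: J3 → J4 → J1 → J2
Makespan calculation:
  J3: M1 done=2, M2 done=15
  J4: M1 done=7, M2 done=33
  J1: M1 done=21, M2 done=45
  J2: M1 done=33, M2 done=56
= Sequence: J3 → J4 → J1 → J2, Makespan: 56


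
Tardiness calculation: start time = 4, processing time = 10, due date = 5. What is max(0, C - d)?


Completion = start + processing = 4 + 10 = 14
Tardiness = max(0, C - d) = max(0, 14 - 5)
= max(0, 9)
= 9


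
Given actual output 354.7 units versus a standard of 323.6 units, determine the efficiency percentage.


Efficiency = (actual / standard) × 100
= (354.7 / 323.6) × 100
= 109.6%


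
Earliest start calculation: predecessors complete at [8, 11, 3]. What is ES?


ES = max of all predecessor completion times
Predecessors: [8, 11, 3]
ES = max(8, 11, 3)
= 11


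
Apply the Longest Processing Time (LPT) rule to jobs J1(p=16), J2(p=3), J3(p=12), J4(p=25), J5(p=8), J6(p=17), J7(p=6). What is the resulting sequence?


LPT: sort by longest processing time first
  J4: p=25
  J6: p=17
  J1: p=16
  J3: p=12
  J5: p=8
  J7: p=6
  J2: p=3
Order: J4 → J6 → J1 → J3 → J5 → J7 → J2


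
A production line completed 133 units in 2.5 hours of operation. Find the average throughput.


Throughput = units / time
= 133 / 2.5
= 53.2 units/hour


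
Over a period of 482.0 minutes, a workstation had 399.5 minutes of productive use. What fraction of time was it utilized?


Utilization = busy / total × 100
= 399.5 / 482.0 × 100
= 82.9%


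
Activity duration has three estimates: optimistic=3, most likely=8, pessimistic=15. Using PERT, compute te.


te = (o + 4m + p) / 6
= (3 + 4×8 + 15) / 6
= (3 + 32 + 15) / 6
= 50 / 6
= 8.33


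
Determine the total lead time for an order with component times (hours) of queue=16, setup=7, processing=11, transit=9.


Lead time = queue + setup + processing + transit
= 16 + 7 + 11 + 9
= 43 hours


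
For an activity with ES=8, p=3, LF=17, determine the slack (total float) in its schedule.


EF = ES + duration = 8 + 3 = 11
LS = LF - duration = 17 - 3 = 14
Total Float = LF - EF = 17 - 11
(or LS - ES = 14 - 8)
= 6


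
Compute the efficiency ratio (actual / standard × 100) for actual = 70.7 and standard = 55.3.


Efficiency = (actual / standard) × 100
= (70.7 / 55.3) × 100
= 127.8%


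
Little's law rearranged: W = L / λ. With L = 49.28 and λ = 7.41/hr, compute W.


Little's law: L = λW → W = L / λ
= 49.28 / 7.41
= 6.65 hours


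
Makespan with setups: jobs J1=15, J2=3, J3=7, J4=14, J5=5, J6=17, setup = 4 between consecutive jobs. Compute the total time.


Makespan = Σ processing + (n-1) × setup
= (15 + 3 + 7 + 14 + 5 + 17) + (6-1)×4
= 61 + 20
= 81 time units


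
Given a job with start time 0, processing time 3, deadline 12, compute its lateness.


Completion = 0 + 3 = 3
Lateness = C - d = 3 - 12
= -9


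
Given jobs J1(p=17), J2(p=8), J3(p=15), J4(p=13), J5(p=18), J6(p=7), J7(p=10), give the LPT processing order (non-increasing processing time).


LPT: sort by longest processing time first
  J5: p=18
  J1: p=17
  J3: p=15
  J4: p=13
  J7: p=10
  J2: p=8
  J6: p=7
Order: J5 → J1 → J3 → J4 → J7 → J2 → J6


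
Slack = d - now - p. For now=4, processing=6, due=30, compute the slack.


Slack = due - current_time - processing
= 30 - 4 - 6
= 20


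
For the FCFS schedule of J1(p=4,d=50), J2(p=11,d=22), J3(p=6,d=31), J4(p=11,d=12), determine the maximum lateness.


Lateness per job (L = C - d):
  J1: C=4, d=50, L=-46
  J2: C=15, d=22, L=-7
  J3: C=21, d=31, L=-10
  J4: C=32, d=12, L=20
Lmax = max(-46, -7, -10, 20)
= 20


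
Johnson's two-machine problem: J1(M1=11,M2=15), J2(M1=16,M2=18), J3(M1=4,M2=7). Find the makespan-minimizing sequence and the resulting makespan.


Johnson's rule:
Group 1 (M1≤M2, sort by M1): ['J3', 'J1', 'J2']
Group 2 (M1>M2, sort desc M2): []
Sequence: J3 → J1 → J2
Makespan calculation:
  J3: M1 done=4, M2 done=11
  J1: M1 done=15, M2 done=30
  J2: M1 done=31, M2 done=49
= Sequence: J3 → J1 → J2, Makespan: 49


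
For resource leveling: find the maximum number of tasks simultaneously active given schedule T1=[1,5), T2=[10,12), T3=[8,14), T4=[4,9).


Check each time point for overlaps:
  t=4: 2 tasks active (T1, T4)
Max concurrent = 2


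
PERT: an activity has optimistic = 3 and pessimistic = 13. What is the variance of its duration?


σ² = ((p - o) / 6)² = (p - o)² / 36
= (13 - 3)² / 36
= 10² / 36
= 100 / 36
= 2.7778


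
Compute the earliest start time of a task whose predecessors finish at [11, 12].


ES = max of all predecessor completion times
Predecessors: [11, 12]
ES = max(11, 12)
= 12


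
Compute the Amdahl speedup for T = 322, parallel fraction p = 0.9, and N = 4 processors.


Amdahl's law: T_p = T × ((1-p) + p/N)
= 322 × ((1-0.9) + 0.9/4)
= 322 × (0.10 + 0.2250)
= 322 × 0.3250
= 104.65
Speedup = 322/104.65
= 3.08×


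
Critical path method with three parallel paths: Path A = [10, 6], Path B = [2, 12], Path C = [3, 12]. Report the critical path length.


Path A: 10 + 6 = 16
Path B: 2 + 12 = 14
Path C: 3 + 12 = 15
Critical path = longest = max(16, 14, 15)
= 16 (Path A)


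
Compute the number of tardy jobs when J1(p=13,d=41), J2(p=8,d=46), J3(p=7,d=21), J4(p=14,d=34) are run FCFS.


Completion vs due date:
  J1: C=13, d=41 → on time
  J2: C=21, d=46 → on time
  J3: C=28, d=21 → TARDY
  J4: C=42, d=34 → TARDY
Tardy jobs: J3, J4
Count = 2


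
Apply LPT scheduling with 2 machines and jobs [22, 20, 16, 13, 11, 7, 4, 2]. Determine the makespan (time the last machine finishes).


Jobs (LPT sorted): [22, 20, 16, 13, 11, 7, 4, 2]
Machines: 2
  J=22 → Machine 1 (load: 0+22=22)
  J=20 → Machine 2 (load: 0+20=20)
  J=16 → Machine 2 (load: 20+16=36)
  J=13 → Machine 1 (load: 22+13=35)
  J=11 → Machine 1 (load: 35+11=46)
  J=7 → Machine 2 (load: 36+7=43)
  J=4 → Machine 2 (load: 43+4=47)
  J=2 → Machine 1 (load: 46+2=48)
Machine loads: [48, 47]
Makespan = max = 48 time units


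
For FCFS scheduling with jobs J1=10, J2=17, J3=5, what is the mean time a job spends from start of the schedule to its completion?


Completion times:
  J1: completes at 10
  J2: completes at 27
  J3: completes at 32
Sum = 69
Average = 69/3
= 23.00


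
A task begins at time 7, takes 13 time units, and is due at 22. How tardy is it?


Completion = start + processing = 7 + 13 = 20
Tardiness = max(0, C - d) = max(0, 20 - 22)
= max(0, -2)
= 0


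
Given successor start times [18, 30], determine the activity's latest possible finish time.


LF = min of all successor start times
Successors start at: [18, 30]
LF = min(18, 30)
= 18


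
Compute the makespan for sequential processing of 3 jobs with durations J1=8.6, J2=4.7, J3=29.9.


Sequential makespan: sum all processing times
= 8.6 + 4.7 + 29.9
= 43.2 time units


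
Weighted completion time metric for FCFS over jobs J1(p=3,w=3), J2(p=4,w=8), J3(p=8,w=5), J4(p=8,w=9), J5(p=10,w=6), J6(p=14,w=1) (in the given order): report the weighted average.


Completion times:
  J1: C=3, w×C=3×3=9
  J2: C=7, w×C=8×7=56
  J3: C=15, w×C=5×15=75
  J4: C=23, w×C=9×23=207
  J5: C=33, w×C=6×33=198
  J6: C=47, w×C=1×47=47
Sum w×C = 592
Sum w = 32
Weighted avg = 592/32
= 18.50


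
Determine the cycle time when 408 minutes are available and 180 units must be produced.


Cycle time = available time / demand
= 408 / 180
= 2.27 min/unit


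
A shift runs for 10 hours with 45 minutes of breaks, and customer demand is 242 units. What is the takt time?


Available = 10×60 - 45 = 555 min
Takt time = 555 / 242
= 2.29 min/unit


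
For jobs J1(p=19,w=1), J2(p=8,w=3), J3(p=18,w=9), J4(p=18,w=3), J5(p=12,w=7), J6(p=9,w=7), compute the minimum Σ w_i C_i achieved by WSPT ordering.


WSPT order (by p/w): J6 → J5 → J3 → J2 → J4 → J1
  J6: C=9, w·C=7×9=63
  J5: C=21, w·C=7×21=147
  J3: C=39, w·C=9×39=351
  J2: C=47, w·C=3×47=141
  J4: C=65, w·C=3×65=195
  J1: C=84, w·C=1×84=84
Σ w·C = 981
= 981


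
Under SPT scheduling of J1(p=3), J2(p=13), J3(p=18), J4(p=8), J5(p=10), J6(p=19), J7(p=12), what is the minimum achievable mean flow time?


SPT order: J1 → J4 → J5 → J7 → J2 → J3 → J6
Completion times:
  J1: C=3
  J4: C=11
  J5: C=21
  J7: C=33
  J2: C=46
  J3: C=64
  J6: C=83
Sum = 261, n = 7
Mean flow = 261/7
= 37.29


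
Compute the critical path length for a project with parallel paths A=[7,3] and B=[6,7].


Path A: 7 + 3 = 10
Path B: 6 + 7 = 13
Critical path = longest = max(10, 13)
= 13 (Path B)


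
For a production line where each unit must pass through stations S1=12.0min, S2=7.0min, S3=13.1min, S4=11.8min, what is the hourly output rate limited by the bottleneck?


Bottleneck = longest station time
Station times: [12.0, 7.0, 13.1, 11.8]
Max = 13.1 min
Rate = 60 / 13.1
= 4.58 units/hour (bottleneck: 13.1min)


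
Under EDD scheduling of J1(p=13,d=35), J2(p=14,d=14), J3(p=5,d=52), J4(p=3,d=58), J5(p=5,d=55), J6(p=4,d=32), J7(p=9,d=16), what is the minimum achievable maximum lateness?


EDD order: J2 → J7 → J6 → J1 → J3 → J5 → J4
Completion and lateness:
  J2: C=14, d=14, L=14-14=0
  J7: C=23, d=16, L=23-16=7
  J6: C=27, d=32, L=27-32=-5
  J1: C=40, d=35, L=40-35=5
  J3: C=45, d=52, L=45-52=-7
  J5: C=50, d=55, L=50-55=-5
  J4: C=53, d=58, L=53-58=-5
Lmax = max(0, 7, -5, 5, -7, -5, -5)
= 7


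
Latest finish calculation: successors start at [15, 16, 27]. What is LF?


LF = min of all successor start times
Successors start at: [15, 16, 27]
LF = min(15, 16, 27)
= 15


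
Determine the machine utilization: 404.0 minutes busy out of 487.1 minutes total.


Utilization = busy / total × 100
= 404.0 / 487.1 × 100
= 82.9%


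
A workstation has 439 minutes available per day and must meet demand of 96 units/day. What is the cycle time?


Cycle time = available time / demand
= 439 / 96
= 4.57 min/unit


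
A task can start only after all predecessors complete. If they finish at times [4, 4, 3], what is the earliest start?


ES = max of all predecessor completion times
Predecessors: [4, 4, 3]
ES = max(4, 4, 3)
= 4


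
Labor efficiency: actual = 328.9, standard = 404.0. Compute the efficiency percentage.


Efficiency = (actual / standard) × 100
= (328.9 / 404.0) × 100
= 81.4%


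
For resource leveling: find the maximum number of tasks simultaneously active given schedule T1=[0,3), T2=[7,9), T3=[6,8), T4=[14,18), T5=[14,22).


Check each time point for overlaps:
  t=7: 2 tasks active (T2, T3)
Max concurrent = 2


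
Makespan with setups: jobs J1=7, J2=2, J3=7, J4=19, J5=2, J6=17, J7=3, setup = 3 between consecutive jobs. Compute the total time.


Makespan = Σ processing + (n-1) × setup
= (7 + 2 + 7 + 19 + 2 + 17 + 3) + (7-1)×3
= 57 + 18
= 75 time units


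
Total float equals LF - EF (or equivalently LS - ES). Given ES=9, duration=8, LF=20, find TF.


EF = ES + duration = 9 + 8 = 17
LS = LF - duration = 20 - 8 = 12
Total Float = LF - EF = 20 - 17
(or LS - ES = 12 - 9)
= 3


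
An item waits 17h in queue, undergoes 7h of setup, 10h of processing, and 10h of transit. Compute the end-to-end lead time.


Lead time = queue + setup + processing + transit
= 17 + 7 + 10 + 10
= 44 hours


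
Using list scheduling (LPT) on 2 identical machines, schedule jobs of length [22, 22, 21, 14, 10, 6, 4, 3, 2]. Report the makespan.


Jobs (LPT sorted): [22, 22, 21, 14, 10, 6, 4, 3, 2]
Machines: 2
  J=22 → Machine 1 (load: 0+22=22)
  J=22 → Machine 2 (load: 0+22=22)
  J=21 → Machine 1 (load: 22+21=43)
  J=14 → Machine 2 (load: 22+14=36)
  J=10 → Machine 2 (load: 36+10=46)
  J=6 → Machine 1 (load: 43+6=49)
  J=4 → Machine 2 (load: 46+4=50)
  J=3 → Machine 1 (load: 49+3=52)
  J=2 → Machine 2 (load: 50+2=52)
Machine loads: [52, 52]
Makespan = max = 52 time units


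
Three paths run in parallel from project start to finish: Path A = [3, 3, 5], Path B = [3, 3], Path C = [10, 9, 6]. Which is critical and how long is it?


Path A: 3 + 3 + 5 = 11
Path B: 3 + 3 = 6
Path C: 10 + 9 + 6 = 25
Critical path = longest = max(11, 6, 25)
= 25 (Path C)


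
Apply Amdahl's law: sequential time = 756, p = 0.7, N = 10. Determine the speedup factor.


Amdahl's law: T_p = T × ((1-p) + p/N)
= 756 × ((1-0.7) + 0.7/10)
= 756 × (0.30 + 0.0700)
= 756 × 0.3700
= 279.72
Speedup = 756/279.72
= 2.70×


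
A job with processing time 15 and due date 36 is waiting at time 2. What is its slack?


Slack = due - current_time - processing
= 36 - 2 - 15
= 19


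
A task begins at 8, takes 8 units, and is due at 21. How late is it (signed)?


Completion = 8 + 8 = 16
Lateness = C - d = 16 - 21
= -5


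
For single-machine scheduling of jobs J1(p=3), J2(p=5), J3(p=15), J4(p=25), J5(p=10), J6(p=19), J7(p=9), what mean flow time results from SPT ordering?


SPT order: J1 → J2 → J7 → J5 → J3 → J6 → J4
Completion times:
  J1: C=3
  J2: C=8
  J7: C=17
  J5: C=27
  J3: C=42
  J6: C=61
  J4: C=86
Sum = 244, n = 7
Mean flow = 244/7
= 34.86


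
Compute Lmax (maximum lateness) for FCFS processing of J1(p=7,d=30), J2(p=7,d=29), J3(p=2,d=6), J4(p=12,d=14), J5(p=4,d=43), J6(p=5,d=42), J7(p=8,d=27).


Lateness per job (L = C - d):
  J1: C=7, d=30, L=-23
  J2: C=14, d=29, L=-15
  J3: C=16, d=6, L=10
  J4: C=28, d=14, L=14
  J5: C=32, d=43, L=-11
  J6: C=37, d=42, L=-5
  J7: C=45, d=27, L=18
Lmax = max(-23, -15, 10, 14, -11, -5, 18)
= 18


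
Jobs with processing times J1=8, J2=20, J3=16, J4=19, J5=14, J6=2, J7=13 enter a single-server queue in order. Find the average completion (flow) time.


Completion times:
  J1: completes at 8
  J2: completes at 28
  J3: completes at 44
  J4: completes at 63
  J5: completes at 77
  J6: completes at 79
  J7: completes at 92
Sum = 391
Average = 391/7
= 55.86


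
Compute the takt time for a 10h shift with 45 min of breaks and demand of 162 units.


Available = 10×60 - 45 = 555 min
Takt time = 555 / 162
= 3.43 min/unit


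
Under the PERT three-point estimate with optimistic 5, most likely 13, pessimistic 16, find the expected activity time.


te = (o + 4m + p) / 6
= (5 + 4×13 + 16) / 6
= (5 + 52 + 16) / 6
= 73 / 6
= 12.17


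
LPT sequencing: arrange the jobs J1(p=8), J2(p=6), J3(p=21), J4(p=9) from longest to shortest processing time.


LPT: sort by longest processing time first
  J3: p=21
  J4: p=9
  J1: p=8
  J2: p=6
Order: J3 → J4 → J1 → J2


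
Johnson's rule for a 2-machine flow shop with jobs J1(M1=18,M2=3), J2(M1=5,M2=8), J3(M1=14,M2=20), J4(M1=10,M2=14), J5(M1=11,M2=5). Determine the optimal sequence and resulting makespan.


Johnson's rule:
Group 1 (M1≤M2, sort by M1): ['J2', 'J4', 'J3']
Group 2 (M1>M2, sort desc M2): ['J5', 'J1']
Sequence: J2 → J4 → J3 → J5 → J1
Makespan calculation:
  J2: M1 done=5, M2 done=13
  J4: M1 done=15, M2 done=29
  J3: M1 done=29, M2 done=49
  J5: M1 done=40, M2 done=54
  J1: M1 done=58, M2 done=61
= Sequence: J2 → J4 → J3 → J5 → J1, Makespan: 61


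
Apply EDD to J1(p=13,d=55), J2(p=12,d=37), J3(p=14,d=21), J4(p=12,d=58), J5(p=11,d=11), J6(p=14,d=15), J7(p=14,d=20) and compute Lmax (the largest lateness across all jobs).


EDD order: J5 → J6 → J7 → J3 → J2 → J1 → J4
Completion and lateness:
  J5: C=11, d=11, L=11-11=0
  J6: C=25, d=15, L=25-15=10
  J7: C=39, d=20, L=39-20=19
  J3: C=53, d=21, L=53-21=32
  J2: C=65, d=37, L=65-37=28
  J1: C=78, d=55, L=78-55=23
  J4: C=90, d=58, L=90-58=32
Lmax = max(0, 10, 19, 32, 28, 23, 32)
= 32


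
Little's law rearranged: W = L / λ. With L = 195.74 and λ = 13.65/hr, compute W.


Little's law: L = λW → W = L / λ
= 195.74 / 13.65
= 14.34 hours


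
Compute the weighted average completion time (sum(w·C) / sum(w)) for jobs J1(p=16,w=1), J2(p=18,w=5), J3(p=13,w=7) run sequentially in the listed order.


Completion times:
  J1: C=16, w×C=1×16=16
  J2: C=34, w×C=5×34=170
  J3: C=47, w×C=7×47=329
Sum w×C = 515
Sum w = 13
Weighted avg = 515/13
= 39.62


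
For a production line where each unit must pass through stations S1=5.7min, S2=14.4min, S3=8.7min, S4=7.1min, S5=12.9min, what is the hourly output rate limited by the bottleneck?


Bottleneck = longest station time
Station times: [5.7, 14.4, 8.7, 7.1, 12.9]
Max = 14.4 min
Rate = 60 / 14.4
= 4.17 units/hour (bottleneck: 14.4min)


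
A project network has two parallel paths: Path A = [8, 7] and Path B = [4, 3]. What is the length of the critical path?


Path A: 8 + 7 = 15
Path B: 4 + 3 = 7
Critical path = longest = max(15, 7)
= 15 (Path A)


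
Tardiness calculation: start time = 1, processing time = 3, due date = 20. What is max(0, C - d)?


Completion = start + processing = 1 + 3 = 4
Tardiness = max(0, C - d) = max(0, 4 - 20)
= max(0, -16)
= 0


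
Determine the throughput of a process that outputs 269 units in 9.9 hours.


Throughput = units / time
= 269 / 9.9
= 27.2 units/hour


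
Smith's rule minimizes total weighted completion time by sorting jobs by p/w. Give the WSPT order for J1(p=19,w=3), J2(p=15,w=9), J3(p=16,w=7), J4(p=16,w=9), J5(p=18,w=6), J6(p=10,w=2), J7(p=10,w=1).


WSPT (Smith's rule): sort by p/w ascending
  J2: p/w = 15/9 = 1.667
  J4: p/w = 16/9 = 1.778
  J3: p/w = 16/7 = 2.286
  J5: p/w = 18/6 = 3.000
  J6: p/w = 10/2 = 5.000
  J1: p/w = 19/3 = 6.333
  J7: p/w = 10/1 = 10.000
Order: J2 → J4 → J3 → J5 → J6 → J1 → J7


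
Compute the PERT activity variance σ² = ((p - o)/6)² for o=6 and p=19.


σ² = ((p - o) / 6)² = (p - o)² / 36
= (19 - 6)² / 36
= 13² / 36
= 169 / 36
= 4.6944


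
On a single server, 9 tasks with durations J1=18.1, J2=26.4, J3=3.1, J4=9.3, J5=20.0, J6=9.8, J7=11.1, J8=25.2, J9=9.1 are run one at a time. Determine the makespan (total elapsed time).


Sequential makespan: sum all processing times
= 18.1 + 26.4 + 3.1 + 9.3 + 20.0 + 9.8 + 11.1 + 25.2 + 9.1
= 132.1 time units


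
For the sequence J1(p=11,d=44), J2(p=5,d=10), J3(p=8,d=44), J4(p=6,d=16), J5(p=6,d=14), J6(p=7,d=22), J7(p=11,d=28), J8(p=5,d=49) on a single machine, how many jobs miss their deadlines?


Completion vs due date:
  J1: C=11, d=44 → on time
  J2: C=16, d=10 → TARDY
  J3: C=24, d=44 → on time
  J4: C=30, d=16 → TARDY
  J5: C=36, d=14 → TARDY
  J6: C=43, d=22 → TARDY
  J7: C=54, d=28 → TARDY
  J8: C=59, d=49 → TARDY
Tardy jobs: J2, J4, J5, J6, J7, J8
Count = 6


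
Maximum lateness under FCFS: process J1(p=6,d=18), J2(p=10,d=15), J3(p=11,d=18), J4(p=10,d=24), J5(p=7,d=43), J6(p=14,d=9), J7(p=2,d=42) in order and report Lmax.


Lateness per job (L = C - d):
  J1: C=6, d=18, L=-12
  J2: C=16, d=15, L=1
  J3: C=27, d=18, L=9
  J4: C=37, d=24, L=13
  J5: C=44, d=43, L=1
  J6: C=58, d=9, L=49
  J7: C=60, d=42, L=18
Lmax = max(-12, 1, 9, 13, 1, 49, 18)
= 49


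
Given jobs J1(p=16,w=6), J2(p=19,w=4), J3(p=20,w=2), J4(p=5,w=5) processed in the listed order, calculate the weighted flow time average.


Completion times:
  J1: C=16, w×C=6×16=96
  J2: C=35, w×C=4×35=140
  J3: C=55, w×C=2×55=110
  J4: C=60, w×C=5×60=300
Sum w×C = 646
Sum w = 17
Weighted avg = 646/17
= 38.00


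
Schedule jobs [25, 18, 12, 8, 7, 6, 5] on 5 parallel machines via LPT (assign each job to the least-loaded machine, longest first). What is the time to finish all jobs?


Jobs (LPT sorted): [25, 18, 12, 8, 7, 6, 5]
Machines: 5
  J=25 → Machine 1 (load: 0+25=25)
  J=18 → Machine 2 (load: 0+18=18)
  J=12 → Machine 3 (load: 0+12=12)
  J=8 → Machine 4 (load: 0+8=8)
  J=7 → Machine 5 (load: 0+7=7)
  J=6 → Machine 5 (load: 7+6=13)
  J=5 → Machine 4 (load: 8+5=13)
Machine loads: [25, 18, 12, 13, 13]
Makespan = max = 25 time units


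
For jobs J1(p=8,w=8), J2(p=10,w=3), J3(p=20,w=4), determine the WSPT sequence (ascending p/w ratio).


WSPT (Smith's rule): sort by p/w ascending
  J1: p/w = 8/8 = 1.000
  J2: p/w = 10/3 = 3.333
  J3: p/w = 20/4 = 5.000
Order: J1 → J2 → J3


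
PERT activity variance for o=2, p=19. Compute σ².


σ² = ((p - o) / 6)² = (p - o)² / 36
= (19 - 2)² / 36
= 17² / 36
= 289 / 36
= 8.0278


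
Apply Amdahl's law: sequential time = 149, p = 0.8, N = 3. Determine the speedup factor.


Amdahl's law: T_p = T × ((1-p) + p/N)
= 149 × ((1-0.8) + 0.8/3)
= 149 × (0.20 + 0.2667)
= 149 × 0.4667
= 69.53
Speedup = 149/69.53
= 2.14×


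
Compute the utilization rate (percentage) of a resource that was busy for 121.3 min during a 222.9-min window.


Utilization = busy / total × 100
= 121.3 / 222.9 × 100
= 54.4%


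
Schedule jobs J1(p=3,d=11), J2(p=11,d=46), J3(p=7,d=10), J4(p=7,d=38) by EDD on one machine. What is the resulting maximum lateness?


EDD order: J3 → J1 → J4 → J2
Completion and lateness:
  J3: C=7, d=10, L=7-10=-3
  J1: C=10, d=11, L=10-11=-1
  J4: C=17, d=38, L=17-38=-21
  J2: C=28, d=46, L=28-46=-18
Lmax = max(-3, -1, -21, -18)
= -1


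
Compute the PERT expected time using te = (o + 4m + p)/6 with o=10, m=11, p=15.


te = (o + 4m + p) / 6
= (10 + 4×11 + 15) / 6
= (10 + 44 + 15) / 6
= 69 / 6
= 11.50


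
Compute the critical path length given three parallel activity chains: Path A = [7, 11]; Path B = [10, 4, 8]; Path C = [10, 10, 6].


Path A: 7 + 11 = 18
Path B: 10 + 4 + 8 = 22
Path C: 10 + 10 + 6 = 26
Critical path = longest = max(18, 22, 26)
= 26 (Path C)


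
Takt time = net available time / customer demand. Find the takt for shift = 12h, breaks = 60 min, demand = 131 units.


Available = 12×60 - 60 = 660 min
Takt time = 660 / 131
= 5.04 min/unit


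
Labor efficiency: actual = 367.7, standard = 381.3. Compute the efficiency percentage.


Efficiency = (actual / standard) × 100
= (367.7 / 381.3) × 100
= 96.4%


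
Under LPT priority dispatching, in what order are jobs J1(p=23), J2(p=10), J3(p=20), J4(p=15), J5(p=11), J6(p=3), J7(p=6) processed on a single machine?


LPT: sort by longest processing time first
  J1: p=23
  J3: p=20
  J4: p=15
  J5: p=11
  J2: p=10
  J7: p=6
  J6: p=3
Order: J1 → J3 → J4 → J5 → J2 → J7 → J6


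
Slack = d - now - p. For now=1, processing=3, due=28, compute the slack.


Slack = due - current_time - processing
= 28 - 1 - 3
= 24


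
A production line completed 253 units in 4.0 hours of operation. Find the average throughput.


Throughput = units / time
= 253 / 4.0
= 63.2 units/hour


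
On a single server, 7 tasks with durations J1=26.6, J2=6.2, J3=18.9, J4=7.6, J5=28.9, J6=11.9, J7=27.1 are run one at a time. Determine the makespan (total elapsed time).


Sequential makespan: sum all processing times
= 26.6 + 6.2 + 18.9 + 7.6 + 28.9 + 11.9 + 27.1
= 127.2 time units


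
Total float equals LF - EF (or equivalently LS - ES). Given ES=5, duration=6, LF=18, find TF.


EF = ES + duration = 5 + 6 = 11
LS = LF - duration = 18 - 6 = 12
Total Float = LF - EF = 18 - 11
(or LS - ES = 12 - 5)
= 7


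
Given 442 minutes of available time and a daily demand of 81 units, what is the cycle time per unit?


Cycle time = available time / demand
= 442 / 81
= 5.46 min/unit


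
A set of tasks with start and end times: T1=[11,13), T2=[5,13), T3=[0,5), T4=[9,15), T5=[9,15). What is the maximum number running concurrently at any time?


Check each time point for overlaps:
  t=11: 4 tasks active (T1, T2, T4, T5)
Max concurrent = 4


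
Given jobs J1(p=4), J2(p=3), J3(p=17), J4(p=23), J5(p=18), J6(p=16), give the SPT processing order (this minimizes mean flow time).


SPT: sort by shortest processing time
  J2: p=3
  J1: p=4
  J6: p=16
  J3: p=17
  J5: p=18
  J4: p=23
Order: J2 → J1 → J6 → J3 → J5 → J4


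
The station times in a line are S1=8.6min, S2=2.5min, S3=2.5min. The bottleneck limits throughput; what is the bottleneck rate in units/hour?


Bottleneck = longest station time
Station times: [8.6, 2.5, 2.5]
Max = 8.6 min
Rate = 60 / 8.6
= 6.98 units/hour (bottleneck: 8.6min)


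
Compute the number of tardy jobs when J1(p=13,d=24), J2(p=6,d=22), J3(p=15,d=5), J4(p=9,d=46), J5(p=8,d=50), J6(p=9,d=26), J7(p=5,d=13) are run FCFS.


Completion vs due date:
  J1: C=13, d=24 → on time
  J2: C=19, d=22 → on time
  J3: C=34, d=5 → TARDY
  J4: C=43, d=46 → on time
  J5: C=51, d=50 → TARDY
  J6: C=60, d=26 → TARDY
  J7: C=65, d=13 → TARDY
Tardy jobs: J3, J5, J6, J7
Count = 4


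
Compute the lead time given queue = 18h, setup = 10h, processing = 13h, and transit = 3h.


Lead time = queue + setup + processing + transit
= 18 + 10 + 13 + 3
= 44 hours


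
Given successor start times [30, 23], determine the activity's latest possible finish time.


LF = min of all successor start times
Successors start at: [30, 23]
LF = min(30, 23)
= 23


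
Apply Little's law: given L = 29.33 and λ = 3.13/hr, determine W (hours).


Little's law: L = λW → W = L / λ
= 29.33 / 3.13
= 9.37 hours


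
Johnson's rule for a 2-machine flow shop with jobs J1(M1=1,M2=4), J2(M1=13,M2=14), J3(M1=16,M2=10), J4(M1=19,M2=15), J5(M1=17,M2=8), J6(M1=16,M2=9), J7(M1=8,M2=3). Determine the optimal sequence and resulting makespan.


Johnson's rule:
Group 1 (M1≤M2, sort by M1): ['J1', 'J2']
Group 2 (M1>M2, sort desc M2): ['J4', 'J3', 'J6', 'J5', 'J7']
Sequence: J1 → J2 → J4 → J3 → J6 → J5 → J7
Makespan calculation:
  J1: M1 done=1, M2 done=5
  J2: M1 done=14, M2 done=28
  J4: M1 done=33, M2 done=48
  J3: M1 done=49, M2 done=59
  J6: M1 done=65, M2 done=74
  J5: M1 done=82, M2 done=90
  J7: M1 done=90, M2 done=93
= Sequence: J1 → J2 → J4 → J3 → J6 → J5 → J7, Makespan: 93


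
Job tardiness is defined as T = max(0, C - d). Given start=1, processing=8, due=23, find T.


Completion = start + processing = 1 + 8 = 9
Tardiness = max(0, C - d) = max(0, 9 - 23)
= max(0, -14)
= 0


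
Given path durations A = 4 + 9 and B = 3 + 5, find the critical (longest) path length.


Path A: 4 + 9 = 13
Path B: 3 + 5 = 8
Critical path = longest = max(13, 8)
= 13 (Path A)


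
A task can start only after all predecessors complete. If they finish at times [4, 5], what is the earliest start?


ES = max of all predecessor completion times
Predecessors: [4, 5]
ES = max(4, 5)
= 5


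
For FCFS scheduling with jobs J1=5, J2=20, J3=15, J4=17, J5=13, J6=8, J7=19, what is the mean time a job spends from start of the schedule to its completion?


Completion times:
  J1: completes at 5
  J2: completes at 25
  J3: completes at 40
  J4: completes at 57
  J5: completes at 70
  J6: completes at 78
  J7: completes at 97
Sum = 372
Average = 372/7
= 53.14


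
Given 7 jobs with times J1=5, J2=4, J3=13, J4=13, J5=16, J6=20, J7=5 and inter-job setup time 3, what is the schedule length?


Makespan = Σ processing + (n-1) × setup
= (5 + 4 + 13 + 13 + 16 + 20 + 5) + (7-1)×3
= 76 + 18
= 94 time units


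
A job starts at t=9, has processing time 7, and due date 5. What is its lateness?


Completion = 9 + 7 = 16
Lateness = C - d = 16 - 5
= 11


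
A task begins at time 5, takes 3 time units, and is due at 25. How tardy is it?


Completion = start + processing = 5 + 3 = 8
Tardiness = max(0, C - d) = max(0, 8 - 25)
= max(0, -17)
= 0
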